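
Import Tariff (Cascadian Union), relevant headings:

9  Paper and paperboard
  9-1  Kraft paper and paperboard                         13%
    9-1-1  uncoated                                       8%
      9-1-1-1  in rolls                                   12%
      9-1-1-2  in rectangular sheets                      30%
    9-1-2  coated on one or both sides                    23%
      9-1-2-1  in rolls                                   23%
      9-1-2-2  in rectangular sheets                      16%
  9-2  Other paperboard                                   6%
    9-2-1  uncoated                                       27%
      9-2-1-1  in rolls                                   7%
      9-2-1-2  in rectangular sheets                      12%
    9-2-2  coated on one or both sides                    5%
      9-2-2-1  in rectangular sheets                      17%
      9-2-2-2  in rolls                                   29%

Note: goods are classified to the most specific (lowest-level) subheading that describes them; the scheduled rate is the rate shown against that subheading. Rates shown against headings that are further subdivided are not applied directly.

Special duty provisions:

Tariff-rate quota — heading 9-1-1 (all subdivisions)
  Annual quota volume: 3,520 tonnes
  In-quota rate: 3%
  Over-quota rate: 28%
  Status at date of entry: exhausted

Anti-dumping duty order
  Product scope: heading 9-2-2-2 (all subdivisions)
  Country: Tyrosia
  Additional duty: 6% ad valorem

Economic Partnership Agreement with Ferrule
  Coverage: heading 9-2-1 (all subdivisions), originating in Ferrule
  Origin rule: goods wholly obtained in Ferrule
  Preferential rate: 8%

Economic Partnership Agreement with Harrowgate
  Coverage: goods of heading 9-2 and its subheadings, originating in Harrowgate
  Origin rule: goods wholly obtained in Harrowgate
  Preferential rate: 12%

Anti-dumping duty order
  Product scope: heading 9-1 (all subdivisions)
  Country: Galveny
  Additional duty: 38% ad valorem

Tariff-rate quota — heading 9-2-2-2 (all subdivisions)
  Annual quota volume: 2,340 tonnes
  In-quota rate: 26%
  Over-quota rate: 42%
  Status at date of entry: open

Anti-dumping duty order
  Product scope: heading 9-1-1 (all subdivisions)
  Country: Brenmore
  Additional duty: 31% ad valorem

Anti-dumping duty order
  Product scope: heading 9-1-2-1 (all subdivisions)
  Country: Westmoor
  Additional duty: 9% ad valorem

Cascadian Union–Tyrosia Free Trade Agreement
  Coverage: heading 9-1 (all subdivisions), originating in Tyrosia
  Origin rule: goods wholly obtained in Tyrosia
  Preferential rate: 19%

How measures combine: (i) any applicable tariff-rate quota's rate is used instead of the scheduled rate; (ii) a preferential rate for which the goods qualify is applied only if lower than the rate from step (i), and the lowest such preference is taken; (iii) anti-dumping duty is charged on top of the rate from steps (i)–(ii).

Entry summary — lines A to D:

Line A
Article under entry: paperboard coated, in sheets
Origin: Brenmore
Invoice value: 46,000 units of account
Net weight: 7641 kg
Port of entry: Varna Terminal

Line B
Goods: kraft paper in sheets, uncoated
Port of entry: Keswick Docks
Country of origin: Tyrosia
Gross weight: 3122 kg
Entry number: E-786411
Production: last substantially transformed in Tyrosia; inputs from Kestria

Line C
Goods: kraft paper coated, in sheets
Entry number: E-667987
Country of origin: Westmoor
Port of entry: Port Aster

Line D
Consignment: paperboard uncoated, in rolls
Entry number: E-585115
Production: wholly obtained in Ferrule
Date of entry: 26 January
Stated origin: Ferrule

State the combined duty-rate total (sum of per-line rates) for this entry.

Line A: paperboard → 9-2; coated → 9-2-2; in sheets → 9-2-2-1. Scheduled 17%. No special measure applies. → 17%.
Line B: kraft paper → 9-1; uncoated → 9-1-1; in sheets → 9-1-1-2. Scheduled 30%. quota on 9-1-1 exhausted → over-quota 28%; Tyrosia agreement on 9-1: not wholly obtained. → 28%.
Line C: kraft paper → 9-1; coated → 9-1-2; in sheets → 9-1-2-2. Scheduled 16%. No special measure applies. → 16%.
Line D: paperboard → 9-2; uncoated → 9-2-1; in rolls → 9-2-1-1. Scheduled 7%. Ferrule agreement on 9-2-1: wholly obtained → 8% available; preference 8% not lower than 7% → no reduction. → 7%.
Sum: 17% + 28% + 16% + 7% = 68%.

68%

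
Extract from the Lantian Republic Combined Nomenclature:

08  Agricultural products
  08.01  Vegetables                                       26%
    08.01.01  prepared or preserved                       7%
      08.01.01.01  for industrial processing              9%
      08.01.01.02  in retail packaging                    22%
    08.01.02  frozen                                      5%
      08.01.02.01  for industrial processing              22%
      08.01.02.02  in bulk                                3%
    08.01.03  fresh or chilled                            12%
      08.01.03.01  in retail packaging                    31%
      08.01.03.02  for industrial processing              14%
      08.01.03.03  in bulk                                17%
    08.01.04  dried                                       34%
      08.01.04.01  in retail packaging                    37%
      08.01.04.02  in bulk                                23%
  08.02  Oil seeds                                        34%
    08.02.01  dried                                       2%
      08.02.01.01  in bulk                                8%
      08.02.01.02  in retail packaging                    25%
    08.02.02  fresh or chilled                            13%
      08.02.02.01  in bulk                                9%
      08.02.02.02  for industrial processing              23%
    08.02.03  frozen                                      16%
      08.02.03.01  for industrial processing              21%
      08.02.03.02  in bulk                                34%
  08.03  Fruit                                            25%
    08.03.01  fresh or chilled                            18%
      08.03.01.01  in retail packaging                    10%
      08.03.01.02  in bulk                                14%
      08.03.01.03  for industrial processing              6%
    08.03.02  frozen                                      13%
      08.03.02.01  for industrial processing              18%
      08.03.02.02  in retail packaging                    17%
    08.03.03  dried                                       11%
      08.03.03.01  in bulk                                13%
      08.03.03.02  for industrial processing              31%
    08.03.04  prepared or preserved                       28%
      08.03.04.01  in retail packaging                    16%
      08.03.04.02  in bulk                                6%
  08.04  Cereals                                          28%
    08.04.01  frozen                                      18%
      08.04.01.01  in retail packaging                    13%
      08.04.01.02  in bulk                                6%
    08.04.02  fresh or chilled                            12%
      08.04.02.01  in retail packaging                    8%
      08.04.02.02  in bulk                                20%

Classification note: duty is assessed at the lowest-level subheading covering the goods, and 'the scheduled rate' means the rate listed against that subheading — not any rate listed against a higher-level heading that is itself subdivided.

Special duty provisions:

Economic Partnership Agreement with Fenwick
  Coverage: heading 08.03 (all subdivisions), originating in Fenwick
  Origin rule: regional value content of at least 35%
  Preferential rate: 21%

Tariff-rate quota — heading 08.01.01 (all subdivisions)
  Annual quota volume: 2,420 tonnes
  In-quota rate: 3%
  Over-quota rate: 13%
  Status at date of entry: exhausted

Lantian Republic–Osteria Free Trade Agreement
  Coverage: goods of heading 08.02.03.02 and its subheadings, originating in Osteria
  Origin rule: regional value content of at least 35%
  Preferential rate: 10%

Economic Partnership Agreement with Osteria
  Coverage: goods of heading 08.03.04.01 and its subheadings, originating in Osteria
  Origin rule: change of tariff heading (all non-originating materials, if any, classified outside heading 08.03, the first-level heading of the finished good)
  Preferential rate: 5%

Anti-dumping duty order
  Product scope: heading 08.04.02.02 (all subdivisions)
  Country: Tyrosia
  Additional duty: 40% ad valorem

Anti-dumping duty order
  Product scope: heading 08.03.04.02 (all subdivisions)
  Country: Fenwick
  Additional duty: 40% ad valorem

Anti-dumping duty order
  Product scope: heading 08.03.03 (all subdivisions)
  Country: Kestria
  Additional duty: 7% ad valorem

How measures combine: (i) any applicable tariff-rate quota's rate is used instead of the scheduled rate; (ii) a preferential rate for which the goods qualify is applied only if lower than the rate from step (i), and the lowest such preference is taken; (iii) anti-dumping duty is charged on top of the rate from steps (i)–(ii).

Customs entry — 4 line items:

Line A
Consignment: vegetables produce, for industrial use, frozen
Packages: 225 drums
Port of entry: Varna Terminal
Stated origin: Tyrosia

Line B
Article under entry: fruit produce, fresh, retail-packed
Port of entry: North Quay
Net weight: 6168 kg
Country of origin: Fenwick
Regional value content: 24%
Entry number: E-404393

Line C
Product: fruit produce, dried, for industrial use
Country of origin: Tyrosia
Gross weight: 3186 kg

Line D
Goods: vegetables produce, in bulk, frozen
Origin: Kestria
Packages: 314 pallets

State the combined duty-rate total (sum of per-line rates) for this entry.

Line A: vegetables → 08.01; frozen → 08.01.02; for industrial use → 08.01.02.01. Scheduled 22%. No special measure applies. → 22%.
Line B: fruit → 08.03; fresh → 08.03.01; retail-packed → 08.03.01.01. Scheduled 10%. Fenwick agreement on 08.03: RVC < 35%. → 10%.
Line C: fruit → 08.03; dried → 08.03.03; for industrial use → 08.03.03.02. Scheduled 31%. No special measure applies. → 31%.
Line D: vegetables → 08.01; frozen → 08.01.02; in bulk → 08.01.02.02. Scheduled 3%. No special measure applies. → 3%.
Sum: 22% + 10% + 31% + 3% = 66%.

66%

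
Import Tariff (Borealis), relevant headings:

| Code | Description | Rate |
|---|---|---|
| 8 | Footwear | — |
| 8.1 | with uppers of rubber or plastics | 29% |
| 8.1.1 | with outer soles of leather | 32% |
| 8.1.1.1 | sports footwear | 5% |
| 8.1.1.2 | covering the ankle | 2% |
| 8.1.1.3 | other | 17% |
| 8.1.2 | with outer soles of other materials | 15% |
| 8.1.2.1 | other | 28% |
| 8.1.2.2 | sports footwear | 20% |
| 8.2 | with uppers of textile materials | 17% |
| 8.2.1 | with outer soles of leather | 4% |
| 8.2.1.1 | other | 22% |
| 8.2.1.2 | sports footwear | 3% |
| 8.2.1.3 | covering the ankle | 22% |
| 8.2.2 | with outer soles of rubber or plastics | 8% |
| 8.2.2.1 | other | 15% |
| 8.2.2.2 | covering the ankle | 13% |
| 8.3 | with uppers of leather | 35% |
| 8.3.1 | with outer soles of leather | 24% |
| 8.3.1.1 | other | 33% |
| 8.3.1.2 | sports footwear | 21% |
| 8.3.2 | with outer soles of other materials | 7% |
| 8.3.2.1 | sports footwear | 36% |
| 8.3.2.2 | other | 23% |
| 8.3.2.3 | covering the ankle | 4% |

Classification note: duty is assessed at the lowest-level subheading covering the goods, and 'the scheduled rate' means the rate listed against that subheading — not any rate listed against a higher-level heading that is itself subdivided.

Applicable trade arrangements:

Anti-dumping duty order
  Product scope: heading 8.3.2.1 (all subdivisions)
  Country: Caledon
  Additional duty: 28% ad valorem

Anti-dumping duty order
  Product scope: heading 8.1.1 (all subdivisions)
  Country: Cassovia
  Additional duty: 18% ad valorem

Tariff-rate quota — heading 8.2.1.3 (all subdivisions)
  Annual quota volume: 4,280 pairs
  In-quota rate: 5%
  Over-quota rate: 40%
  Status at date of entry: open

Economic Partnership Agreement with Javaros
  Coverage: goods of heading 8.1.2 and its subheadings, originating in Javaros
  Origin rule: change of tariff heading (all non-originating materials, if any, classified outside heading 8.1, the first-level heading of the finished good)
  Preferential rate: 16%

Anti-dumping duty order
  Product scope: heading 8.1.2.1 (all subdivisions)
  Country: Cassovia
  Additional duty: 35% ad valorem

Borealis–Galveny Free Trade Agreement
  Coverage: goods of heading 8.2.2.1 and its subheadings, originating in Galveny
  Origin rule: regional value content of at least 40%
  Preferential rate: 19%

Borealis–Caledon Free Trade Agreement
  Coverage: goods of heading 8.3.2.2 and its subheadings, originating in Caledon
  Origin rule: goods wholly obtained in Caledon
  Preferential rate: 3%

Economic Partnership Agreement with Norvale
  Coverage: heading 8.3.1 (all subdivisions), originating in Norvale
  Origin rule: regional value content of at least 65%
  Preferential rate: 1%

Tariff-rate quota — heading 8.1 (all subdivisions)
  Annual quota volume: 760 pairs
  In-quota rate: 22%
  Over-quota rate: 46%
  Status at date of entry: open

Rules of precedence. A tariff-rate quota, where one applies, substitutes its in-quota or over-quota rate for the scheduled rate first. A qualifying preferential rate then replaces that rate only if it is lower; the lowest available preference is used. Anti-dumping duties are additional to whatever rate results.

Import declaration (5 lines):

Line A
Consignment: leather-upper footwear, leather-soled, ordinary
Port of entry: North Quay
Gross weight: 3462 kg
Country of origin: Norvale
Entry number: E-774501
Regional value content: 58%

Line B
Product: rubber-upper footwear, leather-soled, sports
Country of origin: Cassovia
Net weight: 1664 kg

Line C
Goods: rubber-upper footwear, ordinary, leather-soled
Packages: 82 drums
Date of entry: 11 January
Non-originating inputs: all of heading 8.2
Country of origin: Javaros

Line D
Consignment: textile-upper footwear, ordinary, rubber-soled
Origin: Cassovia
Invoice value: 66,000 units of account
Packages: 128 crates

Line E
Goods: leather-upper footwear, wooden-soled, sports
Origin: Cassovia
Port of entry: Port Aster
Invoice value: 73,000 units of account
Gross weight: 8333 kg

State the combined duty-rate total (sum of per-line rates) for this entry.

Line A: leather-upper → 8.3; leather-soled → 8.3.1; ordinary → 8.3.1.1. Scheduled 33%. Norvale agreement on 8.3.1: RVC < 65%. → 33%.
Line B: rubber-upper → 8.1; leather-soled → 8.1.1; sports → 8.1.1.1. Scheduled 5%. quota on 8.1 open → in-quota 22%; anti-dumping (Cassovia, 8.1.1): +18%; total 22% + 18% = 40%. → 40%.
Line C: rubber-upper → 8.1; leather-soled → 8.1.1; ordinary → 8.1.1.3. Scheduled 17%. quota on 8.1 open → in-quota 22%; Javaros agreement on 8.1.2: 8.1.1.3 not covered. → 22%.
Line D: textile-upper → 8.2; rubber-soled → 8.2.2; ordinary → 8.2.2.1. Scheduled 15%. No special measure applies. → 15%.
Line E: leather-upper → 8.3; wooden-soled → 8.3.2; sports → 8.3.2.1. Scheduled 36%. No special measure applies. → 36%.
Sum: 33% + 40% + 22% + 15% + 36% = 146%.

146%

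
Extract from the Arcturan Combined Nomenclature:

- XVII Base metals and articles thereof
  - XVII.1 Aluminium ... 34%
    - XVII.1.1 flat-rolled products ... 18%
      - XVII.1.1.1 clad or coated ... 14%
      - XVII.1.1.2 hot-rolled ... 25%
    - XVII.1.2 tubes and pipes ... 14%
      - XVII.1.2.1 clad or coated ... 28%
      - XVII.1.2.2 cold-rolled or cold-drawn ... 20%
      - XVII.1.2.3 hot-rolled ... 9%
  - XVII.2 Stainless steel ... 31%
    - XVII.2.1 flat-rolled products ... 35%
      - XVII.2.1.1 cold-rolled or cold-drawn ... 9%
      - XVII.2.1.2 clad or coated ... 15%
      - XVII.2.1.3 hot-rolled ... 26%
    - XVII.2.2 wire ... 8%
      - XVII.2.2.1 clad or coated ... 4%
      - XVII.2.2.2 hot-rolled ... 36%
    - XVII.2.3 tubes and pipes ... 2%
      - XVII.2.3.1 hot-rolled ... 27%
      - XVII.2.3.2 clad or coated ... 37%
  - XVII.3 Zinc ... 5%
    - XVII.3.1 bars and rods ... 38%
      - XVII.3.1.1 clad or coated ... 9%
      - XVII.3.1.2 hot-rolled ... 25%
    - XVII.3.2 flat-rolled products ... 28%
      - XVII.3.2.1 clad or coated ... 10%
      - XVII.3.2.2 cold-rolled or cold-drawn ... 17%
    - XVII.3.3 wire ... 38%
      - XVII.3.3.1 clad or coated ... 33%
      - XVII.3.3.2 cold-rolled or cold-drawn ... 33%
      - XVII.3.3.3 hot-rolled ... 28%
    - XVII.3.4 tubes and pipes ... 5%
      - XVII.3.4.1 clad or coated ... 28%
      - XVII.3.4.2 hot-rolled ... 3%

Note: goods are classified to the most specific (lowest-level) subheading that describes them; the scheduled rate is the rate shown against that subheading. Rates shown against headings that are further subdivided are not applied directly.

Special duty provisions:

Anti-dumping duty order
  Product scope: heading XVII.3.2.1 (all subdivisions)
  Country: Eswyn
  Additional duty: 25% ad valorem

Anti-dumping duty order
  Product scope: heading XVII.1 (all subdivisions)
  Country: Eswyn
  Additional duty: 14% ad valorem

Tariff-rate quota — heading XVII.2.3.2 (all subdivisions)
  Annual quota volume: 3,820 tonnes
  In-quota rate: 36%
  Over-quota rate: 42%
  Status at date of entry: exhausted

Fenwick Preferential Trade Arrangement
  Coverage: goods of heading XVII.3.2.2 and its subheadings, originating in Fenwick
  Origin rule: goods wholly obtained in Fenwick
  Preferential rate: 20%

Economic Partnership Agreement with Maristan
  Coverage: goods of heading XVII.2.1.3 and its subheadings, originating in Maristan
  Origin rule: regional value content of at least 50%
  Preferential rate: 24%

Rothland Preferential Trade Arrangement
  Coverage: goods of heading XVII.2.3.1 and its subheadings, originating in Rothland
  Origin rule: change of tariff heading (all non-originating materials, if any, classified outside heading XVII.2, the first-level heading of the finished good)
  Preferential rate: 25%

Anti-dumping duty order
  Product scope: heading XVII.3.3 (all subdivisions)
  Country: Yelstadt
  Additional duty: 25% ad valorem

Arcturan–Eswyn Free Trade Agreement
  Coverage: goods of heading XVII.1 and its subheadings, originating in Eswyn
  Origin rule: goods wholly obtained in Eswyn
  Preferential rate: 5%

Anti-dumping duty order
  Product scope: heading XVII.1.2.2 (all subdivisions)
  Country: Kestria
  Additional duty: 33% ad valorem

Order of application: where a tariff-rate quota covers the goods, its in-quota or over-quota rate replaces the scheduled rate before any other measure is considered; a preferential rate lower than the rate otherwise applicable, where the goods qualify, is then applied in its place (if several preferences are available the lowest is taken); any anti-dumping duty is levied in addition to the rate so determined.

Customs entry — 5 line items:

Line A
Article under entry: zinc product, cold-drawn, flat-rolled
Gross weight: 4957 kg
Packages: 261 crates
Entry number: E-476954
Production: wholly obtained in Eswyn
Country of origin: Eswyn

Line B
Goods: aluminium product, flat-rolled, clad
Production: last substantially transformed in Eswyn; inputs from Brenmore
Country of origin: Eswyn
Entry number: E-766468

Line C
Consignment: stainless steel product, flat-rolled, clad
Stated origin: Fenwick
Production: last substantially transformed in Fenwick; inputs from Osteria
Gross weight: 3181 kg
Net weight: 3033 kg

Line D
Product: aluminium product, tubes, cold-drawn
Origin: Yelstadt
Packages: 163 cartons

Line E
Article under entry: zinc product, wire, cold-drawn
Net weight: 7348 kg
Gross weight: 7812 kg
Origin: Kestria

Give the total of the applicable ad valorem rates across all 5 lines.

Line A: zinc → XVII.3; flat-rolled → XVII.3.2; cold-drawn → XVII.3.2.2. Scheduled 17%. Eswyn agreement on XVII.1: XVII.3.2.2 not covered. → 17%.
Line B: aluminium → XVII.1; flat-rolled → XVII.1.1; clad → XVII.1.1.1. Scheduled 14%. Eswyn agreement on XVII.1: not wholly obtained; anti-dumping (Eswyn, XVII.1): +14%; total 14% + 14% = 28%. → 28%.
Line C: stainless steel → XVII.2; flat-rolled → XVII.2.1; clad → XVII.2.1.2. Scheduled 15%. Fenwick agreement on XVII.3.2.2: XVII.2.1.2 not covered. → 15%.
Line D: aluminium → XVII.1; tubes → XVII.1.2; cold-drawn → XVII.1.2.2. Scheduled 20%. No special measure applies. → 20%.
Line E: zinc → XVII.3; wire → XVII.3.3; cold-drawn → XVII.3.3.2. Scheduled 33%. No special measure applies. → 33%.
Sum: 17% + 28% + 15% + 20% + 33% = 113%.

113%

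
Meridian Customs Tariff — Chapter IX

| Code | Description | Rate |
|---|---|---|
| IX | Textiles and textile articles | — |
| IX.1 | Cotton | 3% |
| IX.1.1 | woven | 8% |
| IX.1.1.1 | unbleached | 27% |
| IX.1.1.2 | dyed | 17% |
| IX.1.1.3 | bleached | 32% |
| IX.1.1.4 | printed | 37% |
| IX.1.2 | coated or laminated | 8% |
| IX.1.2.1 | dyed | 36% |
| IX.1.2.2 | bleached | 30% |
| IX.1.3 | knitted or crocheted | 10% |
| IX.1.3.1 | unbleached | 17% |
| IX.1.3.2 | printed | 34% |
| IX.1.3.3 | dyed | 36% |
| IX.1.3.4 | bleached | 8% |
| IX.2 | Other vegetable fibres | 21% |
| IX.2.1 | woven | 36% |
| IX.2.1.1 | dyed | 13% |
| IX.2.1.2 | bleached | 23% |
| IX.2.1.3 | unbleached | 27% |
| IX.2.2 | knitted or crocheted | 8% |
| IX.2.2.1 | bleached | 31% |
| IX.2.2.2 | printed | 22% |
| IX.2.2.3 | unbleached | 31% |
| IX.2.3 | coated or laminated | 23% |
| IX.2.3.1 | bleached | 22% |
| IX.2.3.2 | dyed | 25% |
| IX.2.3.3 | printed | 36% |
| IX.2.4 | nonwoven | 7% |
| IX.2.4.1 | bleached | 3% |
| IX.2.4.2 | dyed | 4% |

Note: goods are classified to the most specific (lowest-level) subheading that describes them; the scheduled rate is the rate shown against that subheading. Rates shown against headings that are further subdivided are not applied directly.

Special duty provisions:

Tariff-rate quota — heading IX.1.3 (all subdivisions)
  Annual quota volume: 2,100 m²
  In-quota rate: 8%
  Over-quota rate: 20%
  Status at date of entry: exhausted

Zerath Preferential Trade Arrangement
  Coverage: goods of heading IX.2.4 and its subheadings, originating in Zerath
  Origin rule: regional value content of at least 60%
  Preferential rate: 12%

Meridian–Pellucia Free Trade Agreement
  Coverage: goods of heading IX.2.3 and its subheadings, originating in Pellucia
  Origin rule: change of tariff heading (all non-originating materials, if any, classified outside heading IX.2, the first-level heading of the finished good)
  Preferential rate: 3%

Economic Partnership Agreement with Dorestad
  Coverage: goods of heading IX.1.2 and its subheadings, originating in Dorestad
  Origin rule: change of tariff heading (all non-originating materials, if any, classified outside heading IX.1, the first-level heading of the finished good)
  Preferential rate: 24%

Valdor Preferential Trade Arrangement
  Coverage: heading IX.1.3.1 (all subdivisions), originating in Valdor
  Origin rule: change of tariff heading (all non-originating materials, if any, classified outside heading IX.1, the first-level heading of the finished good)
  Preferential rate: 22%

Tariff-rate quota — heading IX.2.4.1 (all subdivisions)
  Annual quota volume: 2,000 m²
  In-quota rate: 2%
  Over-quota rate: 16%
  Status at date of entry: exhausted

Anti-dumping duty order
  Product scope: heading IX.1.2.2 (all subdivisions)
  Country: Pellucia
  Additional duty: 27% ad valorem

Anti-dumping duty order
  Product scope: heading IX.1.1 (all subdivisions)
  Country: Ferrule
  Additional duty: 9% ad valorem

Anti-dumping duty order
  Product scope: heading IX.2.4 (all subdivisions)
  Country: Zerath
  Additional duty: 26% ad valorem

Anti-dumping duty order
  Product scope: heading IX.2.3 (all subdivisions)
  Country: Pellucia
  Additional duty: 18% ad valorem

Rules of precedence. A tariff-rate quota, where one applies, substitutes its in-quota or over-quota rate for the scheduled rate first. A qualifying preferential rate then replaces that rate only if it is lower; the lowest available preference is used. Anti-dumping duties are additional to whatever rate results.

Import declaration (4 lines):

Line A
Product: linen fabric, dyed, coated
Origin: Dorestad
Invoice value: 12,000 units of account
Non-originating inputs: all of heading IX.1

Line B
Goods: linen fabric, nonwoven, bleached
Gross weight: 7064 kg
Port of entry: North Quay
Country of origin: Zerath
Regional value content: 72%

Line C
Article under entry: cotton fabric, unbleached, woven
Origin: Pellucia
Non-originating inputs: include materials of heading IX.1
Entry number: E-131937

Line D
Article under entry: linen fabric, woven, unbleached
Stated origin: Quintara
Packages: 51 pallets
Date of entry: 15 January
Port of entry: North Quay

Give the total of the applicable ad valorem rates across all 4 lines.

117%

Line A: linen → IX.2; coated → IX.2.3; dyed → IX.2.3.2. Scheduled 25%. Dorestad agreement on IX.1.2: IX.2.3.2 not covered. → 25%.
Line B: linen → IX.2; nonwoven → IX.2.4; bleached → IX.2.4.1. Scheduled 3%. quota on IX.2.4.1 exhausted → over-quota 16%; Zerath agreement on IX.2.4: RVC ≥ 60% → 12% available; preferential 12%; anti-dumping (Zerath, IX.2.4): +26%; total 12% + 26% = 38%. → 38%.
Line C: cotton → IX.1; woven → IX.1.1; unbleached → IX.1.1.1. Scheduled 27%. Pellucia agreement on IX.2.3: IX.1.1.1 not covered. → 27%.
Line D: linen → IX.2; woven → IX.2.1; unbleached → IX.2.1.3. Scheduled 27%. No special measure applies. → 27%.
Sum: 25% + 38% + 27% + 27% = 117%.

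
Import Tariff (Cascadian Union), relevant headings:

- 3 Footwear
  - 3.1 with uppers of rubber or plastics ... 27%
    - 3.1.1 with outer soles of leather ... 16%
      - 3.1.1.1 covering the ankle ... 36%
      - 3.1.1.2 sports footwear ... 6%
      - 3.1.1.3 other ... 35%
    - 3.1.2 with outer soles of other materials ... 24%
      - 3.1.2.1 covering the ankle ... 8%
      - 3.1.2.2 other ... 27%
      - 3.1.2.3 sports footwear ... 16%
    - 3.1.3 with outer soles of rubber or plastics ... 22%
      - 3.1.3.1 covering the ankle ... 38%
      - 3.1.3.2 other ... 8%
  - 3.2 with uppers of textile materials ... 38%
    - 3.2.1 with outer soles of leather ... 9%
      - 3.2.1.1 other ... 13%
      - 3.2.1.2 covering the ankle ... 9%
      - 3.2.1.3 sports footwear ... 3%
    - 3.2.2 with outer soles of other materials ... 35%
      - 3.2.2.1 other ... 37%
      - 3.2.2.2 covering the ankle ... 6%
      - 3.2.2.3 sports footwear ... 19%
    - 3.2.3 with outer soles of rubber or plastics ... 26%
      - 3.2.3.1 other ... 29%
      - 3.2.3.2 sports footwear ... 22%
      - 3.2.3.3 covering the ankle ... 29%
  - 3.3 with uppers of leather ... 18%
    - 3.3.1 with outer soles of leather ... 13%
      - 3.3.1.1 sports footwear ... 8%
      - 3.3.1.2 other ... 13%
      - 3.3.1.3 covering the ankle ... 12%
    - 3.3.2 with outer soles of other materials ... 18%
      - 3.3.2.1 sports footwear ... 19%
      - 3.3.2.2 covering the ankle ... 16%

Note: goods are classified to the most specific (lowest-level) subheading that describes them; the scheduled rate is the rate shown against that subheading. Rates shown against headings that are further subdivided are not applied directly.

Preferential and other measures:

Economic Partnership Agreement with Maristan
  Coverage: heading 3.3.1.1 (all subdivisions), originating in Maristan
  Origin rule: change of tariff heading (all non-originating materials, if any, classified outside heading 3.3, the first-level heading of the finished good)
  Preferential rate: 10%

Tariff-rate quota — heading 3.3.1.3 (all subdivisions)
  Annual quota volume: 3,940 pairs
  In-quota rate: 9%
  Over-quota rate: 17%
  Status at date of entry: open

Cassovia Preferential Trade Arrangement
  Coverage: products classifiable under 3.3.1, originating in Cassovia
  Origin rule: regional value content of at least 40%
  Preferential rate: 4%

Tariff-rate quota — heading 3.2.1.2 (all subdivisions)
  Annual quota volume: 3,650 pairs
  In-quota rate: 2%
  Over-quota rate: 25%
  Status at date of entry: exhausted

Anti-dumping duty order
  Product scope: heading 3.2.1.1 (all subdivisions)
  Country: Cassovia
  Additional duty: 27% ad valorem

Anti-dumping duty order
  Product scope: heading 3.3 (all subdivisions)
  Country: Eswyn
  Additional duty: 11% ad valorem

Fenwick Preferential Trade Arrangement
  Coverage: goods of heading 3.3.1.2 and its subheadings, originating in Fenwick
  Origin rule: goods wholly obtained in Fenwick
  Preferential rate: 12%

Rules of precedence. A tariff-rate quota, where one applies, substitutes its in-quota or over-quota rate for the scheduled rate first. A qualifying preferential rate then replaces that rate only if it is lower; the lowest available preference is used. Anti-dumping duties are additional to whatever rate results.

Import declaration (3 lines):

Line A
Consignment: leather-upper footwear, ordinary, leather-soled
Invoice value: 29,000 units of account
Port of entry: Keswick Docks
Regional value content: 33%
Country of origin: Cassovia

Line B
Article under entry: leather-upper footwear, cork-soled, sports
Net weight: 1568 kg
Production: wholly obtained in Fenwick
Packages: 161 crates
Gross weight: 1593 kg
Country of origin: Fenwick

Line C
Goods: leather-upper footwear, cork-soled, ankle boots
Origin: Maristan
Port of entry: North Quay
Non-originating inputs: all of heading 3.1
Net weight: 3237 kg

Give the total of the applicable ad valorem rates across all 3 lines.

48%

Line A: leather-upper → 3.3; leather-soled → 3.3.1; ordinary → 3.3.1.2. Scheduled 13%. Cassovia agreement on 3.3.1: RVC < 40%. → 13%.
Line B: leather-upper → 3.3; cork-soled → 3.3.2; sports → 3.3.2.1. Scheduled 19%. Fenwick agreement on 3.3.1.2: 3.3.2.1 not covered. → 19%.
Line C: leather-upper → 3.3; cork-soled → 3.3.2; ankle boots → 3.3.2.2. Scheduled 16%. Maristan agreement on 3.3.1.1: 3.3.2.2 not covered. → 16%.
Sum: 13% + 19% + 16% = 48%.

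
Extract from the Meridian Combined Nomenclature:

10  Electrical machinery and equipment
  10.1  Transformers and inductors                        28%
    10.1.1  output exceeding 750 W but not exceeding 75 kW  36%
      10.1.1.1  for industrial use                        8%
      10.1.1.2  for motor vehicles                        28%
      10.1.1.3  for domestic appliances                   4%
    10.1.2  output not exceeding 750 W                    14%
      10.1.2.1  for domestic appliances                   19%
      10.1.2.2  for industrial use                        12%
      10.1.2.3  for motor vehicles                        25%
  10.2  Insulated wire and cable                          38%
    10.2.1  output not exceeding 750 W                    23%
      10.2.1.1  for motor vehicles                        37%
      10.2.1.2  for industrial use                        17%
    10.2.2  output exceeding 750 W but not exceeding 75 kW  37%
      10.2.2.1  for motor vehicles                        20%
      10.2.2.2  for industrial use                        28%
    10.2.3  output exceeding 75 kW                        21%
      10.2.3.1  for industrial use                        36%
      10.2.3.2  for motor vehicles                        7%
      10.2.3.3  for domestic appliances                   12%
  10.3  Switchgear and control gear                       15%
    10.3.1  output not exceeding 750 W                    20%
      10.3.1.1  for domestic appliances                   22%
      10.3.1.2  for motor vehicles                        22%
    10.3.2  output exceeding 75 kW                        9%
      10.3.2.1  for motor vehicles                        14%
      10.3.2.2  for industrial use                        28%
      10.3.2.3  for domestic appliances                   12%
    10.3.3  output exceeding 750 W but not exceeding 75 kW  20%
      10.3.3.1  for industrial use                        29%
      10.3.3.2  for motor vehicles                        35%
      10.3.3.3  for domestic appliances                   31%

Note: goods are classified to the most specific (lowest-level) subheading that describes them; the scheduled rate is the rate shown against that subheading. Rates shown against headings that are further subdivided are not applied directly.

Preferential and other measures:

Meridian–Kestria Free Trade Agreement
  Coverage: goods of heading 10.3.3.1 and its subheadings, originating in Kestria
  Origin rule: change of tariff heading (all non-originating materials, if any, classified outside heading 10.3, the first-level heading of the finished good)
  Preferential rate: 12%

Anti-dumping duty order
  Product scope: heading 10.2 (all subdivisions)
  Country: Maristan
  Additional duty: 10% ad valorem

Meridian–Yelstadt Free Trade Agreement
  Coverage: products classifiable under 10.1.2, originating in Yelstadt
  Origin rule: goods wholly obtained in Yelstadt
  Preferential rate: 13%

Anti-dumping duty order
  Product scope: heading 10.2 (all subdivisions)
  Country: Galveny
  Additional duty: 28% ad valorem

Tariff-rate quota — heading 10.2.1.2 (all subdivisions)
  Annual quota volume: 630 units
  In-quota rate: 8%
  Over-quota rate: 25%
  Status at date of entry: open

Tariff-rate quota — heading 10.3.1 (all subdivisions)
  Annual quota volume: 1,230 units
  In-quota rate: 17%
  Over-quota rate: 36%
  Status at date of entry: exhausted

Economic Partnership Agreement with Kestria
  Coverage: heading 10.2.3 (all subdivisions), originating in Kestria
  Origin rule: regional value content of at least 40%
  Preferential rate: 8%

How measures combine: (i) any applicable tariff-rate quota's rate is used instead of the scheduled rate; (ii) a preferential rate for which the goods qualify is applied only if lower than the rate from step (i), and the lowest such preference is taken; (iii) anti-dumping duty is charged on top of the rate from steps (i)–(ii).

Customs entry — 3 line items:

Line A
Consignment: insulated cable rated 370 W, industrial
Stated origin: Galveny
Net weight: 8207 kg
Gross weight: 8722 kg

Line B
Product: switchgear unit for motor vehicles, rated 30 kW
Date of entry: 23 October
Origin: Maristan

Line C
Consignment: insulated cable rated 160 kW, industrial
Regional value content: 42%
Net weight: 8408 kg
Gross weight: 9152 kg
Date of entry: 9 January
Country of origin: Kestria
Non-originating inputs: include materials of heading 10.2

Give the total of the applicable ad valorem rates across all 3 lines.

Line A: insulated cable → 10.2; rated 370 W → 10.2.1; industrial → 10.2.1.2. Scheduled 17%. quota on 10.2.1.2 open → in-quota 8%; anti-dumping (Galveny, 10.2): +28%; total 8% + 28% = 36%. → 36%.
Line B: switchgear unit → 10.3; rated 30 kW → 10.3.3; for motor vehicles → 10.3.3.2. Scheduled 35%. No special measure applies. → 35%.
Line C: insulated cable → 10.2; rated 160 kW → 10.2.3; industrial → 10.2.3.1. Scheduled 36%. Kestria agreement on 10.3.3.1: 10.2.3.1 not covered; Kestria agreement on 10.2.3: RVC ≥ 40% → 8% available; preferential 8%. → 8%.
Sum: 36% + 35% + 8% = 79%.

79%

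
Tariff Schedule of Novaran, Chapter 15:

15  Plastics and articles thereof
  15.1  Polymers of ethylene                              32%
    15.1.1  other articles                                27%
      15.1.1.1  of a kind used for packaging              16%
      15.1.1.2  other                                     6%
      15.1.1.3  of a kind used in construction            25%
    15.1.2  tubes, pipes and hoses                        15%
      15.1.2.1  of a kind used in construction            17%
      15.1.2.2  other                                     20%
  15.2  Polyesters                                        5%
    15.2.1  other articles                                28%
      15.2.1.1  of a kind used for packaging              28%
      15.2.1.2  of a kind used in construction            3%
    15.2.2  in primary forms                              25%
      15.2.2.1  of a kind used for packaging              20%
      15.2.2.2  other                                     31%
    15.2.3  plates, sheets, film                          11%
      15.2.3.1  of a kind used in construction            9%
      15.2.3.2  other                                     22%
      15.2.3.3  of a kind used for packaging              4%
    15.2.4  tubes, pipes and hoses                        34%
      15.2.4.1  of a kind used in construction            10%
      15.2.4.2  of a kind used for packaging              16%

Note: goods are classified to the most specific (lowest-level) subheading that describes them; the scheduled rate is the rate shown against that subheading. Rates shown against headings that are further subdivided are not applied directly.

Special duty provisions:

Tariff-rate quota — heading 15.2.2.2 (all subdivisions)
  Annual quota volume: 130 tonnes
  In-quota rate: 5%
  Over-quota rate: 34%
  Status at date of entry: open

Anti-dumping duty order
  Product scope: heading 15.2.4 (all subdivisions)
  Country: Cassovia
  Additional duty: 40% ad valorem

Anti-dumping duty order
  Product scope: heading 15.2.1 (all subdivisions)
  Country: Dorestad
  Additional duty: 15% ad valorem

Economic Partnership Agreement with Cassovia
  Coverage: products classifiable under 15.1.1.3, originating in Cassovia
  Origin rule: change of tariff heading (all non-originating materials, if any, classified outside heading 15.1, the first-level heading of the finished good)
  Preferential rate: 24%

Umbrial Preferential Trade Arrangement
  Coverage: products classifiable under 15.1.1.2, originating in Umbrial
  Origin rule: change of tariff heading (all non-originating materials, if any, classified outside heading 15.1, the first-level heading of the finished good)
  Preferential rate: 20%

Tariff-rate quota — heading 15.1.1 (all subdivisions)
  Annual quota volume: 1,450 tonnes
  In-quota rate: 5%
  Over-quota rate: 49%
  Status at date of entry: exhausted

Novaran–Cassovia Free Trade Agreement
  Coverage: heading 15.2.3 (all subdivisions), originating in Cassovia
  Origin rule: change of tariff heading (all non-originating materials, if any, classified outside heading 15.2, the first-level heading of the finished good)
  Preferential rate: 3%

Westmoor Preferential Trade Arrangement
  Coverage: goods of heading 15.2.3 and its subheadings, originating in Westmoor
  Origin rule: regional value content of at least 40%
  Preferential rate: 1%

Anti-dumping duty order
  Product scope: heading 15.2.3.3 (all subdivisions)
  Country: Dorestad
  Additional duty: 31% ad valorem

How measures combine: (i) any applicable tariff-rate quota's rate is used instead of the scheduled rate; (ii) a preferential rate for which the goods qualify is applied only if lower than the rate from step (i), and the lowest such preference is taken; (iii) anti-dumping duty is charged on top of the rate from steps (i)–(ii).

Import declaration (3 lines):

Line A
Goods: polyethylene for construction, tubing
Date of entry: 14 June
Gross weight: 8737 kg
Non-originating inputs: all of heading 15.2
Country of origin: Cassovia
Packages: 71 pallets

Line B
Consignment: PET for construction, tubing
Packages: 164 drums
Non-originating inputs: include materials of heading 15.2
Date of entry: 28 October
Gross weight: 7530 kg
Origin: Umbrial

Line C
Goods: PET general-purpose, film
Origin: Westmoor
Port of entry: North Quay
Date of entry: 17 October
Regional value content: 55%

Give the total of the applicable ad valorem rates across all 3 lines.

28%

Line A: polyethylene → 15.1; tubing → 15.1.2; for construction → 15.1.2.1. Scheduled 17%. Cassovia agreement on 15.1.1.3: 15.1.2.1 not covered; Cassovia agreement on 15.2.3: 15.1.2.1 not covered. → 17%.
Line B: PET → 15.2; tubing → 15.2.4; for construction → 15.2.4.1. Scheduled 10%. Umbrial agreement on 15.1.1.2: 15.2.4.1 not covered. → 10%.
Line C: PET → 15.2; film → 15.2.3; general-purpose → 15.2.3.2. Scheduled 22%. Westmoor agreement on 15.2.3: RVC ≥ 40% → 1% available; preferential 1%. → 1%.
Sum: 17% + 10% + 1% = 28%.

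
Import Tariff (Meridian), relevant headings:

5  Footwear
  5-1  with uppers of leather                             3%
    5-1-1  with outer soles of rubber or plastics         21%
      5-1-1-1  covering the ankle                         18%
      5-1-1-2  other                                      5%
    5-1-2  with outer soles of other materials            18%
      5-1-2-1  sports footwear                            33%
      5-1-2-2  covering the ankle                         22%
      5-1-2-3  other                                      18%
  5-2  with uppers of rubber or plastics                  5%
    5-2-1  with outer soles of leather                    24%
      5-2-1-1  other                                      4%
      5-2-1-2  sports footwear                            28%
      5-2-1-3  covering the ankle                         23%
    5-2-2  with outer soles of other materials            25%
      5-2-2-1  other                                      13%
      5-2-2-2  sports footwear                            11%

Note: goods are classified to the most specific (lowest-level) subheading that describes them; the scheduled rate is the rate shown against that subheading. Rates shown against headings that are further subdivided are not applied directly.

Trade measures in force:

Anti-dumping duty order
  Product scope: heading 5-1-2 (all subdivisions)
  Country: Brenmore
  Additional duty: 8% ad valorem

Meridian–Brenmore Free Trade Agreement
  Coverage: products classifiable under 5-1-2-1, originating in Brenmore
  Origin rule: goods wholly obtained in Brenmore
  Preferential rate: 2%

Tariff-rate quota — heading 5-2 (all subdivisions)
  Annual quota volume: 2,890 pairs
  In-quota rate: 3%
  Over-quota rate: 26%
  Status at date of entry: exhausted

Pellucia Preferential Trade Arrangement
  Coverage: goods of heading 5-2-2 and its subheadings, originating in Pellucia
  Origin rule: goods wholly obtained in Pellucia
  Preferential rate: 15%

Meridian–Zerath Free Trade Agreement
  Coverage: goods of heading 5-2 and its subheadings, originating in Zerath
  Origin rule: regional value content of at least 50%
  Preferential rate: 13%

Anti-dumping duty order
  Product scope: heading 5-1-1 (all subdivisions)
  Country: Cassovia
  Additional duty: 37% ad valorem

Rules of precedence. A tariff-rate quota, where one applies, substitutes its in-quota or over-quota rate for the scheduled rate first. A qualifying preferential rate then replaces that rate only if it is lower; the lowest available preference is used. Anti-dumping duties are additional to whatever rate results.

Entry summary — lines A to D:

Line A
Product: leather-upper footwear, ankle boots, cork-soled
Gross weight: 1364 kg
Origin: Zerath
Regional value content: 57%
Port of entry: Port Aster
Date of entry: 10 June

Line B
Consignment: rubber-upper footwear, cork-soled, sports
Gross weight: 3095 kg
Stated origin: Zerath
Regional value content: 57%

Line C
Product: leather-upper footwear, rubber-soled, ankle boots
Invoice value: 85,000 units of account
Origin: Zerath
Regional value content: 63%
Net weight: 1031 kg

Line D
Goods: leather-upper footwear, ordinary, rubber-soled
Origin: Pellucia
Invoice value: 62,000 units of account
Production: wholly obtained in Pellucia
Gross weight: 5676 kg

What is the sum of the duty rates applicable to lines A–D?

Line A: leather-upper → 5-1; cork-soled → 5-1-2; ankle boots → 5-1-2-2. Scheduled 22%. Zerath agreement on 5-2: 5-1-2-2 not covered. → 22%.
Line B: rubber-upper → 5-2; cork-soled → 5-2-2; sports → 5-2-2-2. Scheduled 11%. quota on 5-2 exhausted → over-quota 26%; Zerath agreement on 5-2: RVC ≥ 50% → 13% available; preferential 13%. → 13%.
Line C: leather-upper → 5-1; rubber-soled → 5-1-1; ankle boots → 5-1-1-1. Scheduled 18%. Zerath agreement on 5-2: 5-1-1-1 not covered. → 18%.
Line D: leather-upper → 5-1; rubber-soled → 5-1-1; ordinary → 5-1-1-2. Scheduled 5%. Pellucia agreement on 5-2-2: 5-1-1-2 not covered. → 5%.
Sum: 22% + 13% + 18% + 5% = 58%.

58%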